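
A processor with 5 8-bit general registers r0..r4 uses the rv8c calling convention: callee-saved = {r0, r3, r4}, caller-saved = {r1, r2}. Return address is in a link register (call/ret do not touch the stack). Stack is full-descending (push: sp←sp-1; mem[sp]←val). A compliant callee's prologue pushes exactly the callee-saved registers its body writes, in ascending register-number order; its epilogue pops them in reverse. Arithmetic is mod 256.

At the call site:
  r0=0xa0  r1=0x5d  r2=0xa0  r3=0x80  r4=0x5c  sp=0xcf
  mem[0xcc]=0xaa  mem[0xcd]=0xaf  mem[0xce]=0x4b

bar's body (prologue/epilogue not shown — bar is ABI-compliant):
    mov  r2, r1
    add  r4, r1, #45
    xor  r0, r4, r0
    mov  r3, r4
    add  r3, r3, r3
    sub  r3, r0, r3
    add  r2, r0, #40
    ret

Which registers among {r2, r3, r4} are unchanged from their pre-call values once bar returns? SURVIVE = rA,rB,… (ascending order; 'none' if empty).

SURVIVE = r3,r4

prologue: push r0 -> mem[0xce]=0xa0, sp=0xce
prologue: push r3 -> mem[0xcd]=0x80, sp=0xcd
prologue: push r4 -> mem[0xcc]=0x5c, sp=0xcc
body[0] mov  r2, r1 -> r2=0x5d
body[1] add  r4, r1, #45 -> r4=0x8a
body[2] xor  r0, r4, r0 -> r0=0x2a
body[3] mov  r3, r4 -> r3=0x8a
body[4] add  r3, r3, r3 -> r3=0x14
body[5] sub  r3, r0, r3 -> r3=0x16
body[6] add  r2, r0, #40 -> r2=0x52
epilogue: pop r4=0x5c, sp=0xcd
epilogue: pop r3=0x80, sp=0xce
epilogue: pop r0=0xa0, sp=0xcf
r2: caller-saved, written=True
r3: callee-saved, written=True
r4: callee-saved, written=True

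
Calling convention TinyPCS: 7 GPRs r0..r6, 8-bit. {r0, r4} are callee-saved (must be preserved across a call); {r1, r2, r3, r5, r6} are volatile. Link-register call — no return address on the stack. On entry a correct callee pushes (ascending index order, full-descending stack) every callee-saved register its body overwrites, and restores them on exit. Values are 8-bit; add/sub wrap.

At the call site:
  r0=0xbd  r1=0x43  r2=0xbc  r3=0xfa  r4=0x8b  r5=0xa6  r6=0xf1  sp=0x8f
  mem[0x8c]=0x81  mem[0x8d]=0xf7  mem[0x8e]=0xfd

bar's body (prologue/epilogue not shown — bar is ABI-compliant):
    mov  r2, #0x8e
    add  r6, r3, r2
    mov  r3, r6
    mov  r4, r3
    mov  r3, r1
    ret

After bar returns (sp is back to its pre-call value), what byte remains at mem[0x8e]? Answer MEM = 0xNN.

MEM = 0x8b

prologue: push r4 -> mem[0x8e]=0x8b, sp=0x8e
body[0] mov  r2, #0x8e -> r2=0x8e
body[1] add  r6, r3, r2 -> r6=0x88
body[2] mov  r3, r6 -> r3=0x88
body[3] mov  r4, r3 -> r4=0x88
body[4] mov  r3, r1 -> r3=0x43
epilogue: pop r4=0x8b, sp=0x8f
prologue pushed ['r4'] at ['0x8e']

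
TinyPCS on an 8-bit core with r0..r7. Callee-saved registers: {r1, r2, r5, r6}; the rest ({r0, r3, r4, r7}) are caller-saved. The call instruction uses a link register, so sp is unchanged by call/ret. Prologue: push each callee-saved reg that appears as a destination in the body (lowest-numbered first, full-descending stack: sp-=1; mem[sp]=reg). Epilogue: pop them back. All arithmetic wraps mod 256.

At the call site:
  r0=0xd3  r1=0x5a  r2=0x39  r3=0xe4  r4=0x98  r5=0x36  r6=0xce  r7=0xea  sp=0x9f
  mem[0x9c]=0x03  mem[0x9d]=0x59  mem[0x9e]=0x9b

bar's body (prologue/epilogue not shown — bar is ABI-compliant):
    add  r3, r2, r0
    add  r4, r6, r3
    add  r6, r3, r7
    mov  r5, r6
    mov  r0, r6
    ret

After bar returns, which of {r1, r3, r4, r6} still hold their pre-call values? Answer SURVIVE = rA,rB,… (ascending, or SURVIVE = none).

SURVIVE = r1,r6

prologue: push r5 → mem[0x9e]=0x36, sp=0x9e
prologue: push r6 → mem[0x9d]=0xce, sp=0x9d
body[0] add  r3, r2, r0 → r3=0x0c
body[1] add  r4, r6, r3 → r4=0xda
body[2] add  r6, r3, r7 → r6=0xf6
body[3] mov  r5, r6 → r5=0xf6
body[4] mov  r0, r6 → r0=0xf6
epilogue: pop r6=0xce, sp=0x9e
epilogue: pop r5=0x36, sp=0x9f
r1: callee-saved, written=False
r3: caller-saved, written=True
r4: caller-saved, written=True
r6: callee-saved, written=True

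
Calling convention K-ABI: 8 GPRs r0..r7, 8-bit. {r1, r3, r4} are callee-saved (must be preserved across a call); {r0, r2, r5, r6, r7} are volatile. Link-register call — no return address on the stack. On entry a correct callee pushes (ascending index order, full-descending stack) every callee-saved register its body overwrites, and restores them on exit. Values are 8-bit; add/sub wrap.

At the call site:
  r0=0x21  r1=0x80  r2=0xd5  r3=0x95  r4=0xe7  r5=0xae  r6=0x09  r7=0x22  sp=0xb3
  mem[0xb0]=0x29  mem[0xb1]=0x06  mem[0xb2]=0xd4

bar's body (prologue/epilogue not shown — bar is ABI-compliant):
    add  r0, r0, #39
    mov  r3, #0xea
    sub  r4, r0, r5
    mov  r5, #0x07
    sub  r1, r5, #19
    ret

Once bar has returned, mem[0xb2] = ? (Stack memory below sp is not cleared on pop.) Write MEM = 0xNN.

prologue: push r1 -> mem[0xb2]=0x80, sp=0xb2
prologue: push r3 -> mem[0xb1]=0x95, sp=0xb1
prologue: push r4 -> mem[0xb0]=0xe7, sp=0xb0
body[0] add  r0, r0, #39 -> r0=0x48
body[1] mov  r3, #0xea -> r3=0xea
body[2] sub  r4, r0, r5 -> r4=0x9a
body[3] mov  r5, #0x07 -> r5=0x07
body[4] sub  r1, r5, #19 -> r1=0xf4
epilogue: pop r4=0xe7, sp=0xb1
epilogue: pop r3=0x95, sp=0xb2
epilogue: pop r1=0x80, sp=0xb3
prologue pushed ['r1', 'r3', 'r4'] at ['0xb2', '0xb1', '0xb0']

MEM = 0x80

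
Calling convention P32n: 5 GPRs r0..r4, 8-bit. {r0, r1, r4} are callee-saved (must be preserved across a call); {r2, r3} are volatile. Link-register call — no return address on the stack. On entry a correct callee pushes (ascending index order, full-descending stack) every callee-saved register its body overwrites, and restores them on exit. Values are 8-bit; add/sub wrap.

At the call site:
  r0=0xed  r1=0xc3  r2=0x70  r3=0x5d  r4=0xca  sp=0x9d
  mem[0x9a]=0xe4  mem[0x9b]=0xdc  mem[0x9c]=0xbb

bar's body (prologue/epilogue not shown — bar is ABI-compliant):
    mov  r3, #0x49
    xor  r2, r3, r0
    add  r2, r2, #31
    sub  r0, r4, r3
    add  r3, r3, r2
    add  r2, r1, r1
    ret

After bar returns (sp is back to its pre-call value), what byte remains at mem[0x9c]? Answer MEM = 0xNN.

MEM = 0xed

prologue: push r0 -> mem[0x9c]=0xed, sp=0x9c
body[0] mov  r3, #0x49 -> r3=0x49
body[1] xor  r2, r3, r0 -> r2=0xa4
body[2] add  r2, r2, #31 -> r2=0xc3
body[3] sub  r0, r4, r3 -> r0=0x81
body[4] add  r3, r3, r2 -> r3=0x0c
body[5] add  r2, r1, r1 -> r2=0x86
epilogue: pop r0=0xed, sp=0x9d
prologue pushed ['r0'] at ['0x9c']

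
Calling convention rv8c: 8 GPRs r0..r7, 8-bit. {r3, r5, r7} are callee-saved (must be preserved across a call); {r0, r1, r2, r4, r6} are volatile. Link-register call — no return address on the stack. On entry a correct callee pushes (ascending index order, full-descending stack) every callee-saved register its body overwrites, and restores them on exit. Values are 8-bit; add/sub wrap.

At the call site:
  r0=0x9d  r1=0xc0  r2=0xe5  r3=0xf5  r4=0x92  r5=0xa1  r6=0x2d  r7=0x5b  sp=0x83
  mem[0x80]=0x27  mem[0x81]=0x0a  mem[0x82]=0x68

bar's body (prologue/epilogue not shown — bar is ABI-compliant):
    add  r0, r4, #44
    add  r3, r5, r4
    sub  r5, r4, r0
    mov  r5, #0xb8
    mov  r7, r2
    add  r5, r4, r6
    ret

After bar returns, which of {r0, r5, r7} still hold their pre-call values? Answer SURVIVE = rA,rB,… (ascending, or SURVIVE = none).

prologue: push r3 -> mem[0x82]=0xf5, sp=0x82
prologue: push r5 -> mem[0x81]=0xa1, sp=0x81
prologue: push r7 -> mem[0x80]=0x5b, sp=0x80
body[0] add  r0, r4, #44 -> r0=0xbe
body[1] add  r3, r5, r4 -> r3=0x33
body[2] sub  r5, r4, r0 -> r5=0xd4
body[3] mov  r5, #0xb8 -> r5=0xb8
body[4] mov  r7, r2 -> r7=0xe5
body[5] add  r5, r4, r6 -> r5=0xbf
epilogue: pop r7=0x5b, sp=0x81
epilogue: pop r5=0xa1, sp=0x82
epilogue: pop r3=0xf5, sp=0x83
r0: caller-saved, written=True
r5: callee-saved, written=True
r7: callee-saved, written=True

SURVIVE = r5,r7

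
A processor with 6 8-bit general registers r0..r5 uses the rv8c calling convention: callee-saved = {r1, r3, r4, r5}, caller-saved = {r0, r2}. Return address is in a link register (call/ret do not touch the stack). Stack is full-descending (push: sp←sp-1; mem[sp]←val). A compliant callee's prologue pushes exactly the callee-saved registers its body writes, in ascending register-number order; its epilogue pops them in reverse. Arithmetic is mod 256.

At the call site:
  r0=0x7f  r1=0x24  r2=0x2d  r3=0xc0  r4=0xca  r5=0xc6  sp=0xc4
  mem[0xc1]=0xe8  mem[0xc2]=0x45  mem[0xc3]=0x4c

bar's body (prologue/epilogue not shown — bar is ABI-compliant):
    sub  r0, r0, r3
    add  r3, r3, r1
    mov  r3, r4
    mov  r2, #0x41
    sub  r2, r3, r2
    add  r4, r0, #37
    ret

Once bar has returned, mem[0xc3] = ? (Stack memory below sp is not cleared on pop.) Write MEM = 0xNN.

prologue: push r3 -> mem[0xc3]=0xc0, sp=0xc3
prologue: push r4 -> mem[0xc2]=0xca, sp=0xc2
body[0] sub  r0, r0, r3 -> r0=0xbf
body[1] add  r3, r3, r1 -> r3=0xe4
body[2] mov  r3, r4 -> r3=0xca
body[3] mov  r2, #0x41 -> r2=0x41
body[4] sub  r2, r3, r2 -> r2=0x89
body[5] add  r4, r0, #37 -> r4=0xe4
epilogue: pop r4=0xca, sp=0xc3
epilogue: pop r3=0xc0, sp=0xc4
prologue pushed ['r3', 'r4'] at ['0xc3', '0xc2']

MEM = 0xc0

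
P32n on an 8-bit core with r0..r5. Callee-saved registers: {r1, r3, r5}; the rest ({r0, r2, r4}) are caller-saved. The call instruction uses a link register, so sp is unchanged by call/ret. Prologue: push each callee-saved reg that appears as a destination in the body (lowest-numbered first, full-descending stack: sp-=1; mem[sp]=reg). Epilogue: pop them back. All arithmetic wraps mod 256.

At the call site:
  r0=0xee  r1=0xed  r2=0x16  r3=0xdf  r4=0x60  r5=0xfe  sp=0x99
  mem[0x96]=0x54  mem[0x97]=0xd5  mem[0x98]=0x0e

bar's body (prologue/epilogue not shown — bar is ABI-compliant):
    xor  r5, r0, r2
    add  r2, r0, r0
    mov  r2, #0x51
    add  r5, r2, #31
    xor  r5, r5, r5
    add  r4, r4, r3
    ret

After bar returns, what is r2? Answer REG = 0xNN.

prologue: push r5 -> mem[0x98]=0xfe, sp=0x98
body[0] xor  r5, r0, r2 -> r5=0xf8
body[1] add  r2, r0, r0 -> r2=0xdc
body[2] mov  r2, #0x51 -> r2=0x51
body[3] add  r5, r2, #31 -> r5=0x70
body[4] xor  r5, r5, r5 -> r5=0x00
body[5] add  r4, r4, r3 -> r4=0x3f
epilogue: pop r5=0xfe, sp=0x99
r2 is caller-saved -> body value

REG = 0x51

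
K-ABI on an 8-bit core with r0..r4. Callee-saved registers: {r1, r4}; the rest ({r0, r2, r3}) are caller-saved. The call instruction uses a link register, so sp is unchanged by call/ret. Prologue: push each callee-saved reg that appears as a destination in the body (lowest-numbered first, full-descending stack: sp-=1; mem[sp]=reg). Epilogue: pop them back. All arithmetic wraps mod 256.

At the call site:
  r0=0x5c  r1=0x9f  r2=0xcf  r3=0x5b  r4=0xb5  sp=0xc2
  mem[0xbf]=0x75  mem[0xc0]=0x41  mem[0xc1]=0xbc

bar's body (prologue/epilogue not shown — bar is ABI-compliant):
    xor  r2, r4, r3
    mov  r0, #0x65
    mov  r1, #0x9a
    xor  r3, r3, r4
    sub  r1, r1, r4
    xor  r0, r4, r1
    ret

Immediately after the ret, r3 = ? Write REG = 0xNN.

prologue: push r1 → mem[0xc1]=0x9f, sp=0xc1
body[0] xor  r2, r4, r3 → r2=0xee
body[1] mov  r0, #0x65 → r0=0x65
body[2] mov  r1, #0x9a → r1=0x9a
body[3] xor  r3, r3, r4 → r3=0xee
body[4] sub  r1, r1, r4 → r1=0xe5
body[5] xor  r0, r4, r1 → r0=0x50
epilogue: pop r1=0x9f, sp=0xc2
r3 is caller-saved → body value

REG = 0xee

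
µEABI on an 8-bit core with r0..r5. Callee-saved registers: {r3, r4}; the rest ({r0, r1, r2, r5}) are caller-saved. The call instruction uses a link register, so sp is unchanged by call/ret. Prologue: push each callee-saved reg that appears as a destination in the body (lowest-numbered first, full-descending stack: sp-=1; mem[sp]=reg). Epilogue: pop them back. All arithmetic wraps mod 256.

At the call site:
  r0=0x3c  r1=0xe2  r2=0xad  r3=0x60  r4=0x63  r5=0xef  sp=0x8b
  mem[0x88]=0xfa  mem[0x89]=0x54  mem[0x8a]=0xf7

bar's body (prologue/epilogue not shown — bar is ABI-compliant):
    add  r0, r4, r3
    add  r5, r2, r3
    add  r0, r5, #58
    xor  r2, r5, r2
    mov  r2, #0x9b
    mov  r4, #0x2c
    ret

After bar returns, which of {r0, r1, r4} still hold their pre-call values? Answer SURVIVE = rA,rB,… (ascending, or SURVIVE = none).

prologue: push r4 -> mem[0x8a]=0x63, sp=0x8a
body[0] add  r0, r4, r3 -> r0=0xc3
body[1] add  r5, r2, r3 -> r5=0x0d
body[2] add  r0, r5, #58 -> r0=0x47
body[3] xor  r2, r5, r2 -> r2=0xa0
body[4] mov  r2, #0x9b -> r2=0x9b
body[5] mov  r4, #0x2c -> r4=0x2c
epilogue: pop r4=0x63, sp=0x8b
r0: caller-saved, written=True
r1: caller-saved, written=False
r4: callee-saved, written=True

SURVIVE = r1,r4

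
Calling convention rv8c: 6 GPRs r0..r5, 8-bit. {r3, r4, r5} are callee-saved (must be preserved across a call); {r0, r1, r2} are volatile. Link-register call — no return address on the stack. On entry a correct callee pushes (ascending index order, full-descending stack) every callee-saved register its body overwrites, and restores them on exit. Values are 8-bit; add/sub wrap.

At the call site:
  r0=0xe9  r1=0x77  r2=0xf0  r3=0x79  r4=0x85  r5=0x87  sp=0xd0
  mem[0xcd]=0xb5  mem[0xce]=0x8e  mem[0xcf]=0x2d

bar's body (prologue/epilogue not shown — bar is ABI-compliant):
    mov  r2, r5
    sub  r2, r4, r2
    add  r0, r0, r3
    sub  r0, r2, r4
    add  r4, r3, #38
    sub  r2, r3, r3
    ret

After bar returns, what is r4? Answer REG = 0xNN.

prologue: push r4 → mem[0xcf]=0x85, sp=0xcf
body[0] mov  r2, r5 → r2=0x87
body[1] sub  r2, r4, r2 → r2=0xfe
body[2] add  r0, r0, r3 → r0=0x62
body[3] sub  r0, r2, r4 → r0=0x79
body[4] add  r4, r3, #38 → r4=0x9f
body[5] sub  r2, r3, r3 → r2=0x00
epilogue: pop r4=0x85, sp=0xd0
r4 is callee-saved → restored

REG = 0x85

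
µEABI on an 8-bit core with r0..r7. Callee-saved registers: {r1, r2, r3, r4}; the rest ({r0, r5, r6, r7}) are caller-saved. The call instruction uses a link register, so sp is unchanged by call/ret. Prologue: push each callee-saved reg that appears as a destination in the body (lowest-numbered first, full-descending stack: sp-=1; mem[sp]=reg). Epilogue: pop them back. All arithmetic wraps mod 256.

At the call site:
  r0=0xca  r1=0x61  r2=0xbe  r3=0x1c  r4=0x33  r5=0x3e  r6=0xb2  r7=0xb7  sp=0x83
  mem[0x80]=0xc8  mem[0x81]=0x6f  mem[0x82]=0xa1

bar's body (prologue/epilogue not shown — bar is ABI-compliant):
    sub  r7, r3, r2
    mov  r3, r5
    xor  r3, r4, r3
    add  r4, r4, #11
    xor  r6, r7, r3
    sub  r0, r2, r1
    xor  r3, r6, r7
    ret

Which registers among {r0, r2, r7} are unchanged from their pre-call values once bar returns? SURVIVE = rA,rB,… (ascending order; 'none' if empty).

SURVIVE = r2

prologue: push r3 -> mem[0x82]=0x1c, sp=0x82
prologue: push r4 -> mem[0x81]=0x33, sp=0x81
body[0] sub  r7, r3, r2 -> r7=0x5e
body[1] mov  r3, r5 -> r3=0x3e
body[2] xor  r3, r4, r3 -> r3=0x0d
body[3] add  r4, r4, #11 -> r4=0x3e
body[4] xor  r6, r7, r3 -> r6=0x53
body[5] sub  r0, r2, r1 -> r0=0x5d
body[6] xor  r3, r6, r7 -> r3=0x0d
epilogue: pop r4=0x33, sp=0x82
epilogue: pop r3=0x1c, sp=0x83
r0: caller-saved, written=True
r2: callee-saved, written=False
r7: caller-saved, written=True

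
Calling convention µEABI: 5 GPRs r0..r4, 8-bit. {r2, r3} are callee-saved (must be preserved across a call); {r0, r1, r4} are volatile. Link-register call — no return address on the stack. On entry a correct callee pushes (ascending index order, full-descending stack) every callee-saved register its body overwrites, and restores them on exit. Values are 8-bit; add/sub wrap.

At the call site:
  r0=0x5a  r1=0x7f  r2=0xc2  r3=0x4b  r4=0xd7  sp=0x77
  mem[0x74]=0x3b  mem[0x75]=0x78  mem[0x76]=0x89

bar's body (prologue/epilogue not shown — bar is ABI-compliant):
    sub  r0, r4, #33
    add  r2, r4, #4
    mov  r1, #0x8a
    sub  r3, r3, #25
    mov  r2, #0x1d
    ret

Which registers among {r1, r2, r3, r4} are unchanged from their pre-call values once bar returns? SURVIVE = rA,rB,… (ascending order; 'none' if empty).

SURVIVE = r2,r3,r4

prologue: push r2 -> mem[0x76]=0xc2, sp=0x76
prologue: push r3 -> mem[0x75]=0x4b, sp=0x75
body[0] sub  r0, r4, #33 -> r0=0xb6
body[1] add  r2, r4, #4 -> r2=0xdb
body[2] mov  r1, #0x8a -> r1=0x8a
body[3] sub  r3, r3, #25 -> r3=0x32
body[4] mov  r2, #0x1d -> r2=0x1d
epilogue: pop r3=0x4b, sp=0x76
epilogue: pop r2=0xc2, sp=0x77
r1: caller-saved, written=True
r2: callee-saved, written=True
r3: callee-saved, written=True
r4: caller-saved, written=False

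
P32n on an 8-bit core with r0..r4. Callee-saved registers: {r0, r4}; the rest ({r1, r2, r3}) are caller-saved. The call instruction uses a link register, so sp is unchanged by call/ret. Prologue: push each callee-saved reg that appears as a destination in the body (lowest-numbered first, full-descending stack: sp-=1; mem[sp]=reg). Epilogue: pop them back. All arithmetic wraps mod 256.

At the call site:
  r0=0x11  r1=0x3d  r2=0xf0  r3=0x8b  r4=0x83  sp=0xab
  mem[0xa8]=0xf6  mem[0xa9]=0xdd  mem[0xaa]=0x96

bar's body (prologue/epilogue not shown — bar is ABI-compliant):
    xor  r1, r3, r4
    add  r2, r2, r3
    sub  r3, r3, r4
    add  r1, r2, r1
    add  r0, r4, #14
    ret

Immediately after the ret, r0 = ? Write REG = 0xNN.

REG = 0x11

prologue: push r0 → mem[0xaa]=0x11, sp=0xaa
body[0] xor  r1, r3, r4 → r1=0x08
body[1] add  r2, r2, r3 → r2=0x7b
body[2] sub  r3, r3, r4 → r3=0x08
body[3] add  r1, r2, r1 → r1=0x83
body[4] add  r0, r4, #14 → r0=0x91
epilogue: pop r0=0x11, sp=0xab
r0 is callee-saved → restored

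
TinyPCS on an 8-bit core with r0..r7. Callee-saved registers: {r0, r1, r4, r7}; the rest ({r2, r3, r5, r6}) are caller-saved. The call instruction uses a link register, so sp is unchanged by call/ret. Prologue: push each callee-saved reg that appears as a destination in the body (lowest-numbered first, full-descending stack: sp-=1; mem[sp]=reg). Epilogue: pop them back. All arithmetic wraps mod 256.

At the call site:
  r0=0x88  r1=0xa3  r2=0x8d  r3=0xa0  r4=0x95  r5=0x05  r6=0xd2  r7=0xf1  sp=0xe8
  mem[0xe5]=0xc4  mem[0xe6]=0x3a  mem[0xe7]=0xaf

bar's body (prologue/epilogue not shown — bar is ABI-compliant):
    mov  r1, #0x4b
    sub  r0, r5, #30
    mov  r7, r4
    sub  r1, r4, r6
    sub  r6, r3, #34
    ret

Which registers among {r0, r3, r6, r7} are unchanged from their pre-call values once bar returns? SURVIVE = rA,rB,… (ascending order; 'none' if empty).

SURVIVE = r0,r3,r7

prologue: push r0 -> mem[0xe7]=0x88, sp=0xe7
prologue: push r1 -> mem[0xe6]=0xa3, sp=0xe6
prologue: push r7 -> mem[0xe5]=0xf1, sp=0xe5
body[0] mov  r1, #0x4b -> r1=0x4b
body[1] sub  r0, r5, #30 -> r0=0xe7
body[2] mov  r7, r4 -> r7=0x95
body[3] sub  r1, r4, r6 -> r1=0xc3
body[4] sub  r6, r3, #34 -> r6=0x7e
epilogue: pop r7=0xf1, sp=0xe6
epilogue: pop r1=0xa3, sp=0xe7
epilogue: pop r0=0x88, sp=0xe8
r0: callee-saved, written=True
r3: caller-saved, written=False
r6: caller-saved, written=True
r7: callee-saved, written=True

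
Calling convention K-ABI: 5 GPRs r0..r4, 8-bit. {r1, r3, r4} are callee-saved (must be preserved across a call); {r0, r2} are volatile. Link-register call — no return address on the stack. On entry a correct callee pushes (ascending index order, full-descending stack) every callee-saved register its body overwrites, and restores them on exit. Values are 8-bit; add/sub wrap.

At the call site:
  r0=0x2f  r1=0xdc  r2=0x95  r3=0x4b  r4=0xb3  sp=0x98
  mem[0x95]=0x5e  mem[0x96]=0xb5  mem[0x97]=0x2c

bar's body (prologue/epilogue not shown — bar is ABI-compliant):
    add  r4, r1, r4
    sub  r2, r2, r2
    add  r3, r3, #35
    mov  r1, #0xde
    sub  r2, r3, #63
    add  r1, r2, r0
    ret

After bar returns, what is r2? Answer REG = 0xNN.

prologue: push r1 → mem[0x97]=0xdc, sp=0x97
prologue: push r3 → mem[0x96]=0x4b, sp=0x96
prologue: push r4 → mem[0x95]=0xb3, sp=0x95
body[0] add  r4, r1, r4 → r4=0x8f
body[1] sub  r2, r2, r2 → r2=0x00
body[2] add  r3, r3, #35 → r3=0x6e
body[3] mov  r1, #0xde → r1=0xde
body[4] sub  r2, r3, #63 → r2=0x2f
body[5] add  r1, r2, r0 → r1=0x5e
epilogue: pop r4=0xb3, sp=0x96
epilogue: pop r3=0x4b, sp=0x97
epilogue: pop r1=0xdc, sp=0x98
r2 is caller-saved → body value

REG = 0x2f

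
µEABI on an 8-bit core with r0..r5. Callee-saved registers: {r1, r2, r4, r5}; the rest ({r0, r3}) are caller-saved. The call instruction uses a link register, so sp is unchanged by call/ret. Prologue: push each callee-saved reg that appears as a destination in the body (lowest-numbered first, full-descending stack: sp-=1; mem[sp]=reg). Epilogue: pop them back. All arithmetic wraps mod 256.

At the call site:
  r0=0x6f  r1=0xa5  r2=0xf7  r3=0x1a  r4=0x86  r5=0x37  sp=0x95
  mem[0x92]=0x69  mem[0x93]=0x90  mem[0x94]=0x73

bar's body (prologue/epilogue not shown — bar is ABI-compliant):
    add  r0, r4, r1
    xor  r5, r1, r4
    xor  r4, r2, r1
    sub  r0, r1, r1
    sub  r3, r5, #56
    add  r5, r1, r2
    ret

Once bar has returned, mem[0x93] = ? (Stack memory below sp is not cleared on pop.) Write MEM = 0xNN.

MEM = 0x37

prologue: push r4 → mem[0x94]=0x86, sp=0x94
prologue: push r5 → mem[0x93]=0x37, sp=0x93
body[0] add  r0, r4, r1 → r0=0x2b
body[1] xor  r5, r1, r4 → r5=0x23
body[2] xor  r4, r2, r1 → r4=0x52
body[3] sub  r0, r1, r1 → r0=0x00
body[4] sub  r3, r5, #56 → r3=0xeb
body[5] add  r5, r1, r2 → r5=0x9c
epilogue: pop r5=0x37, sp=0x94
epilogue: pop r4=0x86, sp=0x95
prologue pushed ['r4', 'r5'] at ['0x94', '0x93']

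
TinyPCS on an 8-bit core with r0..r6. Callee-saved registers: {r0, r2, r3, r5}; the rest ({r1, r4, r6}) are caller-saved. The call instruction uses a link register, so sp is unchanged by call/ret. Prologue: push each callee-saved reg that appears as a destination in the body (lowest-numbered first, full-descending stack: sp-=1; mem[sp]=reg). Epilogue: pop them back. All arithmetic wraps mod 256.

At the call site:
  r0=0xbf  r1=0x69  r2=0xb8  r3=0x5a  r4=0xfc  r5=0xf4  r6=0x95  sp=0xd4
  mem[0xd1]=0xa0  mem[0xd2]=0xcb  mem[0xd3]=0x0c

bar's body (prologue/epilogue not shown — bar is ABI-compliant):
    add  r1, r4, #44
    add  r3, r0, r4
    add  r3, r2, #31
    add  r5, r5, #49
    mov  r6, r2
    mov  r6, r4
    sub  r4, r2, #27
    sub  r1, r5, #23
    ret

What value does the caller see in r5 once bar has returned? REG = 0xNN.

prologue: push r3 → mem[0xd3]=0x5a, sp=0xd3
prologue: push r5 → mem[0xd2]=0xf4, sp=0xd2
body[0] add  r1, r4, #44 → r1=0x28
body[1] add  r3, r0, r4 → r3=0xbb
body[2] add  r3, r2, #31 → r3=0xd7
body[3] add  r5, r5, #49 → r5=0x25
body[4] mov  r6, r2 → r6=0xb8
body[5] mov  r6, r4 → r6=0xfc
body[6] sub  r4, r2, #27 → r4=0x9d
body[7] sub  r1, r5, #23 → r1=0x0e
epilogue: pop r5=0xf4, sp=0xd3
epilogue: pop r3=0x5a, sp=0xd4
r5 is callee-saved → restored

REG = 0xf4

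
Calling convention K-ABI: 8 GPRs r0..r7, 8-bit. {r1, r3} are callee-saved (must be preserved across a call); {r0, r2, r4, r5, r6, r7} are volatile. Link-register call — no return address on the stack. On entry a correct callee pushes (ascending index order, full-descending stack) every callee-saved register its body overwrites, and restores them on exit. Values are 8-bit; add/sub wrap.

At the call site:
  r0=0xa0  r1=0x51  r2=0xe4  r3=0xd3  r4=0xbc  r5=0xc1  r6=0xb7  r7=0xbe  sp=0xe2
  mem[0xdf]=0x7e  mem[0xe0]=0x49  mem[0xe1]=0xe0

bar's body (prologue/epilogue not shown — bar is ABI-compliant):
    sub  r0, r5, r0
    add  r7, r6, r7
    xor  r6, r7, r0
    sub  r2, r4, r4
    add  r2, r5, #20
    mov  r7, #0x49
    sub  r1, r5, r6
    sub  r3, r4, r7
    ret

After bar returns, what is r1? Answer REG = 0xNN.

prologue: push r1 → mem[0xe1]=0x51, sp=0xe1
prologue: push r3 → mem[0xe0]=0xd3, sp=0xe0
body[0] sub  r0, r5, r0 → r0=0x21
body[1] add  r7, r6, r7 → r7=0x75
body[2] xor  r6, r7, r0 → r6=0x54
body[3] sub  r2, r4, r4 → r2=0x00
body[4] add  r2, r5, #20 → r2=0xd5
body[5] mov  r7, #0x49 → r7=0x49
body[6] sub  r1, r5, r6 → r1=0x6d
body[7] sub  r3, r4, r7 → r3=0x73
epilogue: pop r3=0xd3, sp=0xe1
epilogue: pop r1=0x51, sp=0xe2
r1 is callee-saved → restored

REG = 0x51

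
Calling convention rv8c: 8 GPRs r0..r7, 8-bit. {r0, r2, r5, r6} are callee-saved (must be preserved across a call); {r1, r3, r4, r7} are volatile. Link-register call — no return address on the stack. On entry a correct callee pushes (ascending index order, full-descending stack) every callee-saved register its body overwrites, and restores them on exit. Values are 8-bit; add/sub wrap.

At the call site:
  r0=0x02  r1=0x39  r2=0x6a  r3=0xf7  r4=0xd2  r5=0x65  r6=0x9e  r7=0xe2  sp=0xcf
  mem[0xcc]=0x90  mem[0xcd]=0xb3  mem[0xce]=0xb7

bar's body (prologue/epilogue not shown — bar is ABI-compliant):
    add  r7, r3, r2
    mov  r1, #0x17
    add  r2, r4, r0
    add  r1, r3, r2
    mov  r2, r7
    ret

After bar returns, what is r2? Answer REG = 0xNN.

REG = 0x6a

prologue: push r2 → mem[0xce]=0x6a, sp=0xce
body[0] add  r7, r3, r2 → r7=0x61
body[1] mov  r1, #0x17 → r1=0x17
body[2] add  r2, r4, r0 → r2=0xd4
body[3] add  r1, r3, r2 → r1=0xcb
body[4] mov  r2, r7 → r2=0x61
epilogue: pop r2=0x6a, sp=0xcf
r2 is callee-saved → restored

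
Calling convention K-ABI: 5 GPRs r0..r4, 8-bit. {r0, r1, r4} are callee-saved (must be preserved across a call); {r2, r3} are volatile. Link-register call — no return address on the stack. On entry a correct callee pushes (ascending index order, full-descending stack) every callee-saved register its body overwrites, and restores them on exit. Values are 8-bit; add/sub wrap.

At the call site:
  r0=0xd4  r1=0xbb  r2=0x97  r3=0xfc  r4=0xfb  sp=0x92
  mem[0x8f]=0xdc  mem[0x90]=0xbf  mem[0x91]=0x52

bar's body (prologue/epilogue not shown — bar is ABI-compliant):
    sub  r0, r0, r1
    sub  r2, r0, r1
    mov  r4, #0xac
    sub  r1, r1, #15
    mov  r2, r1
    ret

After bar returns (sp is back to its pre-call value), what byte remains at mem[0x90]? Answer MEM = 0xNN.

prologue: push r0 → mem[0x91]=0xd4, sp=0x91
prologue: push r1 → mem[0x90]=0xbb, sp=0x90
prologue: push r4 → mem[0x8f]=0xfb, sp=0x8f
body[0] sub  r0, r0, r1 → r0=0x19
body[1] sub  r2, r0, r1 → r2=0x5e
body[2] mov  r4, #0xac → r4=0xac
body[3] sub  r1, r1, #15 → r1=0xac
body[4] mov  r2, r1 → r2=0xac
epilogue: pop r4=0xfb, sp=0x90
epilogue: pop r1=0xbb, sp=0x91
epilogue: pop r0=0xd4, sp=0x92
prologue pushed ['r0', 'r1', 'r4'] at ['0x91', '0x90', '0x8f']

MEM = 0xbb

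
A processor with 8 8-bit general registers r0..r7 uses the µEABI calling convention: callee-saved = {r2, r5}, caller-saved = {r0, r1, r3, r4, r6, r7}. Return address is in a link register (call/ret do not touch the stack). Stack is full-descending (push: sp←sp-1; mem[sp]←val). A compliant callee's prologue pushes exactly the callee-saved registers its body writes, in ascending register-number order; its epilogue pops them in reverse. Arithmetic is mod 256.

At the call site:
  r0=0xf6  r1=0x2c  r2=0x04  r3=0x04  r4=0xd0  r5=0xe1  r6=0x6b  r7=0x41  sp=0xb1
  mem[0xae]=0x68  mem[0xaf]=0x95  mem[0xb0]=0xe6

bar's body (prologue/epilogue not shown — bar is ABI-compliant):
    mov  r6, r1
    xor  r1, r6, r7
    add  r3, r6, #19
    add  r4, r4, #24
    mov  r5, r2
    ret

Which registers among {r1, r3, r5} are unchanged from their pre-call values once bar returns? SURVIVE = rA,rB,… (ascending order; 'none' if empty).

SURVIVE = r5

prologue: push r5 → mem[0xb0]=0xe1, sp=0xb0
body[0] mov  r6, r1 → r6=0x2c
body[1] xor  r1, r6, r7 → r1=0x6d
body[2] add  r3, r6, #19 → r3=0x3f
body[3] add  r4, r4, #24 → r4=0xe8
body[4] mov  r5, r2 → r5=0x04
epilogue: pop r5=0xe1, sp=0xb1
r1: caller-saved, written=True
r3: caller-saved, written=True
r5: callee-saved, written=True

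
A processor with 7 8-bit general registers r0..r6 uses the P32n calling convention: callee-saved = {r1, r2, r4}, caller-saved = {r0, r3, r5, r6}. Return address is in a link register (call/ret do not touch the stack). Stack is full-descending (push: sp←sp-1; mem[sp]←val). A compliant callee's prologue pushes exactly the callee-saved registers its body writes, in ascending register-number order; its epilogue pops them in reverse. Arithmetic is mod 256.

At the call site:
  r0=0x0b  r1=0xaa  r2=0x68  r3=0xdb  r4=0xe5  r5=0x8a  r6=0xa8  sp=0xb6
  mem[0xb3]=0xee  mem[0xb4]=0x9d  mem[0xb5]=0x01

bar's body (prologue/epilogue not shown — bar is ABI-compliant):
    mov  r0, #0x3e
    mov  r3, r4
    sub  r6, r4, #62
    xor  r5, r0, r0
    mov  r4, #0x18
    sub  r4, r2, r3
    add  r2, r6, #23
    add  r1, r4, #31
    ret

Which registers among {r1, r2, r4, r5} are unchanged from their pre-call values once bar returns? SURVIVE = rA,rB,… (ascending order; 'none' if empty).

SURVIVE = r1,r2,r4

prologue: push r1 → mem[0xb5]=0xaa, sp=0xb5
prologue: push r2 → mem[0xb4]=0x68, sp=0xb4
prologue: push r4 → mem[0xb3]=0xe5, sp=0xb3
body[0] mov  r0, #0x3e → r0=0x3e
body[1] mov  r3, r4 → r3=0xe5
body[2] sub  r6, r4, #62 → r6=0xa7
body[3] xor  r5, r0, r0 → r5=0x00
body[4] mov  r4, #0x18 → r4=0x18
body[5] sub  r4, r2, r3 → r4=0x83
body[6] add  r2, r6, #23 → r2=0xbe
body[7] add  r1, r4, #31 → r1=0xa2
epilogue: pop r4=0xe5, sp=0xb4
epilogue: pop r2=0x68, sp=0xb5
epilogue: pop r1=0xaa, sp=0xb6
r1: callee-saved, written=True
r2: callee-saved, written=True
r4: callee-saved, written=True
r5: caller-saved, written=True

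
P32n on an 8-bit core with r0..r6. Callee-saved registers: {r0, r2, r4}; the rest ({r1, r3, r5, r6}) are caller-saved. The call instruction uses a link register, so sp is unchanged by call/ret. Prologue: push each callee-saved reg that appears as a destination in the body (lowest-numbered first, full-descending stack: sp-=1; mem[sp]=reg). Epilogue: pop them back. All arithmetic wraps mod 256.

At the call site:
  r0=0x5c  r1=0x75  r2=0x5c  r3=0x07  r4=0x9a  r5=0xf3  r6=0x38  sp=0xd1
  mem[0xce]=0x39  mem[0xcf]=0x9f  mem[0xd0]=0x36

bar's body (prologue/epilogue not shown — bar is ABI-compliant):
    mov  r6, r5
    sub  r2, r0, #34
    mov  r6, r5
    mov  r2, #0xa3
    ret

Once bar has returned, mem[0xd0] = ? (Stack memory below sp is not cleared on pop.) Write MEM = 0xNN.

MEM = 0x5c

prologue: push r2 → mem[0xd0]=0x5c, sp=0xd0
body[0] mov  r6, r5 → r6=0xf3
body[1] sub  r2, r0, #34 → r2=0x3a
body[2] mov  r6, r5 → r6=0xf3
body[3] mov  r2, #0xa3 → r2=0xa3
epilogue: pop r2=0x5c, sp=0xd1
prologue pushed ['r2'] at ['0xd0']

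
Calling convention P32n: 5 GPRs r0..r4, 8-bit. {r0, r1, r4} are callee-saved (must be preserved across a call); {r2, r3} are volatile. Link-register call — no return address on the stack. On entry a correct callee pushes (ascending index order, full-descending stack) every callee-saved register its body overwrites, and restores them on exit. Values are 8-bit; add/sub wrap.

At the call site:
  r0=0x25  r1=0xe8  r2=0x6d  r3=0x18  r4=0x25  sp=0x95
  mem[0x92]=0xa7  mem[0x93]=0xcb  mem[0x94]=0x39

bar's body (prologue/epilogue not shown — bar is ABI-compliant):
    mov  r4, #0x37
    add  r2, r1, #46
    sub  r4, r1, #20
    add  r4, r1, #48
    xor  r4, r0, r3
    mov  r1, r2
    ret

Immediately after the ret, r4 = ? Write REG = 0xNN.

REG = 0x25

prologue: push r1 -> mem[0x94]=0xe8, sp=0x94
prologue: push r4 -> mem[0x93]=0x25, sp=0x93
body[0] mov  r4, #0x37 -> r4=0x37
body[1] add  r2, r1, #46 -> r2=0x16
body[2] sub  r4, r1, #20 -> r4=0xd4
body[3] add  r4, r1, #48 -> r4=0x18
body[4] xor  r4, r0, r3 -> r4=0x3d
body[5] mov  r1, r2 -> r1=0x16
epilogue: pop r4=0x25, sp=0x94
epilogue: pop r1=0xe8, sp=0x95
r4 is callee-saved -> restored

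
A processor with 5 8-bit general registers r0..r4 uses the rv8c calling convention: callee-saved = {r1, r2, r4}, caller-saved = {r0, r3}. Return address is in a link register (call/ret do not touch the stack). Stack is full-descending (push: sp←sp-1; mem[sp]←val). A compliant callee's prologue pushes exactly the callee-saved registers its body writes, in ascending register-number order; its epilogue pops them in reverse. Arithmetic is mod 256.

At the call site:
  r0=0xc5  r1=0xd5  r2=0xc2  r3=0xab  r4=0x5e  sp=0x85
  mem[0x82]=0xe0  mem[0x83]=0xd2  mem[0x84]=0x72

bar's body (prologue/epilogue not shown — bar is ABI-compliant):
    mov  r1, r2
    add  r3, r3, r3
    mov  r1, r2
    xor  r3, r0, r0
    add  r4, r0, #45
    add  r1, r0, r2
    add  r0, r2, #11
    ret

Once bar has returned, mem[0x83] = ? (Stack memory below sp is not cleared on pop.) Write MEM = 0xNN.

MEM = 0x5e

prologue: push r1 -> mem[0x84]=0xd5, sp=0x84
prologue: push r4 -> mem[0x83]=0x5e, sp=0x83
body[0] mov  r1, r2 -> r1=0xc2
body[1] add  r3, r3, r3 -> r3=0x56
body[2] mov  r1, r2 -> r1=0xc2
body[3] xor  r3, r0, r0 -> r3=0x00
body[4] add  r4, r0, #45 -> r4=0xf2
body[5] add  r1, r0, r2 -> r1=0x87
body[6] add  r0, r2, #11 -> r0=0xcd
epilogue: pop r4=0x5e, sp=0x84
epilogue: pop r1=0xd5, sp=0x85
prologue pushed ['r1', 'r4'] at ['0x84', '0x83']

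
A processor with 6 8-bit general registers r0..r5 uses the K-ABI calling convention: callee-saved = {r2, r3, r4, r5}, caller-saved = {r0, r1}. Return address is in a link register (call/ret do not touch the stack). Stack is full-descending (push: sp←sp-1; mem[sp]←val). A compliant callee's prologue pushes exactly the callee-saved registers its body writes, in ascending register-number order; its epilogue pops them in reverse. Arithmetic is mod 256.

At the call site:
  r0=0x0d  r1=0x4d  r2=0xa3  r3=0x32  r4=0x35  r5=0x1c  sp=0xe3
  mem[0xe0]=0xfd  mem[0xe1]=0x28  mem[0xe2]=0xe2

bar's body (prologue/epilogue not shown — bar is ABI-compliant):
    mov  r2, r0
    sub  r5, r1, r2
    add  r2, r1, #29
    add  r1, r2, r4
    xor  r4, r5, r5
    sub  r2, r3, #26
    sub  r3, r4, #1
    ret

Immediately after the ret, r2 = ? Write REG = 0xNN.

prologue: push r2 -> mem[0xe2]=0xa3, sp=0xe2
prologue: push r3 -> mem[0xe1]=0x32, sp=0xe1
prologue: push r4 -> mem[0xe0]=0x35, sp=0xe0
prologue: push r5 -> mem[0xdf]=0x1c, sp=0xdf
body[0] mov  r2, r0 -> r2=0x0d
body[1] sub  r5, r1, r2 -> r5=0x40
body[2] add  r2, r1, #29 -> r2=0x6a
body[3] add  r1, r2, r4 -> r1=0x9f
body[4] xor  r4, r5, r5 -> r4=0x00
body[5] sub  r2, r3, #26 -> r2=0x18
body[6] sub  r3, r4, #1 -> r3=0xff
epilogue: pop r5=0x1c, sp=0xe0
epilogue: pop r4=0x35, sp=0xe1
epilogue: pop r3=0x32, sp=0xe2
epilogue: pop r2=0xa3, sp=0xe3
r2 is callee-saved -> restored

REG = 0xa3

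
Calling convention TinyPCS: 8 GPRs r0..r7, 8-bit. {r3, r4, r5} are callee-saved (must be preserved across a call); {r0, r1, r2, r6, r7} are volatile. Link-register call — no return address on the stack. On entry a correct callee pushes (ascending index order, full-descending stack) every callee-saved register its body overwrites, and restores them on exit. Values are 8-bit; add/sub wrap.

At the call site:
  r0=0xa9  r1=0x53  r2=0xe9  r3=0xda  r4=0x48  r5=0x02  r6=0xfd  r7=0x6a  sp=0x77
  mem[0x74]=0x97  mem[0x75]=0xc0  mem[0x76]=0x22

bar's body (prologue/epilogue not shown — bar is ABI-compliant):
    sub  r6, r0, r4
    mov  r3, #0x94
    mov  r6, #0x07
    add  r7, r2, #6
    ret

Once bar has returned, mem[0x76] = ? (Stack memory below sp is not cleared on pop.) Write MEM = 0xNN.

prologue: push r3 → mem[0x76]=0xda, sp=0x76
body[0] sub  r6, r0, r4 → r6=0x61
body[1] mov  r3, #0x94 → r3=0x94
body[2] mov  r6, #0x07 → r6=0x07
body[3] add  r7, r2, #6 → r7=0xef
epilogue: pop r3=0xda, sp=0x77
prologue pushed ['r3'] at ['0x76']

MEM = 0xda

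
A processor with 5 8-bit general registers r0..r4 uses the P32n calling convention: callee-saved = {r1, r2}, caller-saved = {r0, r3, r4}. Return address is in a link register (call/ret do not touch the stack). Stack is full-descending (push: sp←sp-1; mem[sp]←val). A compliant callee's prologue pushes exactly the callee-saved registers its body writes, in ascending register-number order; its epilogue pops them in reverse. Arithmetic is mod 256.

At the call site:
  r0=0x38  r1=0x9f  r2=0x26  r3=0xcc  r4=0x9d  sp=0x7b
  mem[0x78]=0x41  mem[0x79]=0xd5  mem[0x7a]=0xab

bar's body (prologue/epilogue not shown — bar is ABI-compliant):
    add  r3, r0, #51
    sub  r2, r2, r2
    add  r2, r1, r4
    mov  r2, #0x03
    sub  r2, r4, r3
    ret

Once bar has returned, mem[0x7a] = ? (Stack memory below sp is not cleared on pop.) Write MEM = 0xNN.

MEM = 0x26

prologue: push r2 → mem[0x7a]=0x26, sp=0x7a
body[0] add  r3, r0, #51 → r3=0x6b
body[1] sub  r2, r2, r2 → r2=0x00
body[2] add  r2, r1, r4 → r2=0x3c
body[3] mov  r2, #0x03 → r2=0x03
body[4] sub  r2, r4, r3 → r2=0x32
epilogue: pop r2=0x26, sp=0x7b
prologue pushed ['r2'] at ['0x7a']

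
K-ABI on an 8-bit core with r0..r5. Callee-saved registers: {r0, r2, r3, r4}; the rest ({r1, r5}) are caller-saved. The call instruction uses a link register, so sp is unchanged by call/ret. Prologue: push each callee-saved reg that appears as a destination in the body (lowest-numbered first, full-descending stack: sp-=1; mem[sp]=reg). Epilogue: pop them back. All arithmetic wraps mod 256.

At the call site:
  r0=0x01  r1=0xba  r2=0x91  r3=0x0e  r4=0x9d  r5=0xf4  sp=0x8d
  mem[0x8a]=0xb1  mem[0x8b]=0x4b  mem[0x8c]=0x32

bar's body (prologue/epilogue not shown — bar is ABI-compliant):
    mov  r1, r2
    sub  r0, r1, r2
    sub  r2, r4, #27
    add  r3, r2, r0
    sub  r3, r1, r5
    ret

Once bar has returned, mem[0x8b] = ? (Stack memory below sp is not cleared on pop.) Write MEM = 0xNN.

MEM = 0x91

prologue: push r0 → mem[0x8c]=0x01, sp=0x8c
prologue: push r2 → mem[0x8b]=0x91, sp=0x8b
prologue: push r3 → mem[0x8a]=0x0e, sp=0x8a
body[0] mov  r1, r2 → r1=0x91
body[1] sub  r0, r1, r2 → r0=0x00
body[2] sub  r2, r4, #27 → r2=0x82
body[3] add  r3, r2, r0 → r3=0x82
body[4] sub  r3, r1, r5 → r3=0x9d
epilogue: pop r3=0x0e, sp=0x8b
epilogue: pop r2=0x91, sp=0x8c
epilogue: pop r0=0x01, sp=0x8d
prologue pushed ['r0', 'r2', 'r3'] at ['0x8c', '0x8b', '0x8a']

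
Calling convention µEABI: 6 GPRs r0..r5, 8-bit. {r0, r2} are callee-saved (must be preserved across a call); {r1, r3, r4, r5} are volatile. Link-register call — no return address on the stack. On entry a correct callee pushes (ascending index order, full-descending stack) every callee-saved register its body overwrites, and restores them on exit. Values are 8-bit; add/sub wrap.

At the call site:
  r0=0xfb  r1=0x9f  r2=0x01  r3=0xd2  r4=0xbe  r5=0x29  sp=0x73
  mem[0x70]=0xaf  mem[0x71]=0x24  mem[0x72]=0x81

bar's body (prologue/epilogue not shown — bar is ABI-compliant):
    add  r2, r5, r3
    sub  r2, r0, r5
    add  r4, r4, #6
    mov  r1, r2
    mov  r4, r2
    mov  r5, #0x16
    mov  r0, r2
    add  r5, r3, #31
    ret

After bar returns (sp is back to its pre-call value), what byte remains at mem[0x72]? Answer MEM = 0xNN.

prologue: push r0 -> mem[0x72]=0xfb, sp=0x72
prologue: push r2 -> mem[0x71]=0x01, sp=0x71
body[0] add  r2, r5, r3 -> r2=0xfb
body[1] sub  r2, r0, r5 -> r2=0xd2
body[2] add  r4, r4, #6 -> r4=0xc4
body[3] mov  r1, r2 -> r1=0xd2
body[4] mov  r4, r2 -> r4=0xd2
body[5] mov  r5, #0x16 -> r5=0x16
body[6] mov  r0, r2 -> r0=0xd2
body[7] add  r5, r3, #31 -> r5=0xf1
epilogue: pop r2=0x01, sp=0x72
epilogue: pop r0=0xfb, sp=0x73
prologue pushed ['r0', 'r2'] at ['0x72', '0x71']

MEM = 0xfb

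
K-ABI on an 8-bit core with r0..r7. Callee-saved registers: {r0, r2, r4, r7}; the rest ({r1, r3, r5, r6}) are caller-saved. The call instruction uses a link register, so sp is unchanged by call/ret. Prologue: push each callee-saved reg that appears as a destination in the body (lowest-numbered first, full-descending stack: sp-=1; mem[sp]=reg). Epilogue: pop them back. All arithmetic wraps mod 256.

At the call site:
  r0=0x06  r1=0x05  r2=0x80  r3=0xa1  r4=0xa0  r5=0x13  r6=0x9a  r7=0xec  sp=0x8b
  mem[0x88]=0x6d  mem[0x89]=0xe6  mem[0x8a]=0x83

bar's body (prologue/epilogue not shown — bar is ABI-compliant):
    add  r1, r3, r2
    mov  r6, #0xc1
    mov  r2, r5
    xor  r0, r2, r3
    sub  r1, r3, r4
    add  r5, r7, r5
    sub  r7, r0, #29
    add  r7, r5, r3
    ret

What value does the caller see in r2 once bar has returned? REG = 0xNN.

REG = 0x80

prologue: push r0 → mem[0x8a]=0x06, sp=0x8a
prologue: push r2 → mem[0x89]=0x80, sp=0x89
prologue: push r7 → mem[0x88]=0xec, sp=0x88
body[0] add  r1, r3, r2 → r1=0x21
body[1] mov  r6, #0xc1 → r6=0xc1
body[2] mov  r2, r5 → r2=0x13
body[3] xor  r0, r2, r3 → r0=0xb2
body[4] sub  r1, r3, r4 → r1=0x01
body[5] add  r5, r7, r5 → r5=0xff
body[6] sub  r7, r0, #29 → r7=0x95
body[7] add  r7, r5, r3 → r7=0xa0
epilogue: pop r7=0xec, sp=0x89
epilogue: pop r2=0x80, sp=0x8a
epilogue: pop r0=0x06, sp=0x8b
r2 is callee-saved → restored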